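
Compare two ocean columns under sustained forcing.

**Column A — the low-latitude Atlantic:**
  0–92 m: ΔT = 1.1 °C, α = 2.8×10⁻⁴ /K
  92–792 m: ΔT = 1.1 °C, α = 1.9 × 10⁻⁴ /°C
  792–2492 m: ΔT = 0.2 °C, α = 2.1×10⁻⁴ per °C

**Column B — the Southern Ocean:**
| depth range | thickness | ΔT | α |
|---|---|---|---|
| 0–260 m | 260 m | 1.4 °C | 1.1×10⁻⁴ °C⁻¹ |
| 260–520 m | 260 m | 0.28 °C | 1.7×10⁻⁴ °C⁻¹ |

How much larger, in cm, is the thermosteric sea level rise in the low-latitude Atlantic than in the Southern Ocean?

19.4 cm larger

A 2.8×10⁻⁴ × 92 × 1.1 = 0.028336 m
A 92–792 m: 1.9×10⁻⁴ × 1.1 × 700 = 0.14630 m
A 792–2492 m: 0.2 × 1700 × 2.1×10⁻⁴ = 0.07140 m
A total: 0.246036 m
B 260 × 1.4 × 1.1×10⁻⁴ = 0.04004 m
B 260–520 m: 260 × 0.28 × 1.7×10⁻⁴ = 0.012376 m
B total: 0.052416 m
Difference: 0.246036 − 0.052416 = 0.19362 m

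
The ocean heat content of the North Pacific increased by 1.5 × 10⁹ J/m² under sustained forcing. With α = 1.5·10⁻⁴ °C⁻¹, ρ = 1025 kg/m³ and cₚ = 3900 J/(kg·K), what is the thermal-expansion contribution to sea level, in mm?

56 mm of thermosteric rise

Δh = αQ/(ρcₚ) = 1.5×10⁻⁴ × 1.5×10⁹ / (1025 × 3900) ≈ 0.056285 m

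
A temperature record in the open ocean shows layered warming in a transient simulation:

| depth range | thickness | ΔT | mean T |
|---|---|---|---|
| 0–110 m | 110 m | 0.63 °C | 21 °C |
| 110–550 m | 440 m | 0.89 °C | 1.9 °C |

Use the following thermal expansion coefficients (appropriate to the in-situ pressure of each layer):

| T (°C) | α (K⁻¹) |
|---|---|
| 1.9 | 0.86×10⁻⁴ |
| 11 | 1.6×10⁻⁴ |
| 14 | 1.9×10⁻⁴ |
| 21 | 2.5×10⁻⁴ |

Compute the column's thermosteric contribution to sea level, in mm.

51 mm

Layer 1 at 21 °C → α = 2.5×10⁻⁴ K⁻¹
Layer 2 at 1.9 °C → α = 0.86×10⁻⁴ K⁻¹
0.63 × 2.5×10⁻⁴ × 110 = 0.017325 m
Layer 2: 440 × 0.86×10⁻⁴ × 0.89 = 0.0336776 m
Δh = 0.017325 + 0.0336776 = 0.0510026 m ≈ 51 mm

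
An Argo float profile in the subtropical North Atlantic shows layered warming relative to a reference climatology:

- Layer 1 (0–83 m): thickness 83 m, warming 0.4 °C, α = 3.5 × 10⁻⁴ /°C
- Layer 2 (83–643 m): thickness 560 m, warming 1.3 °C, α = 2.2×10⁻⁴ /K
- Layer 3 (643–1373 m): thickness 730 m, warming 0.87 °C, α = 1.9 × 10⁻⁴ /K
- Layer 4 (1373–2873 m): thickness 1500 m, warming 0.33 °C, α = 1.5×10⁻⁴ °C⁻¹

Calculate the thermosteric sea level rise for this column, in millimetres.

Layer 1: 0.4 × 83 × 3.5×10⁻⁴ = 0.01162 m
83–643 m: 1.3 × 2.2×10⁻⁴ × 560 = 0.16016 m
0.87 × 730 × 1.9×10⁻⁴ = 0.120669 m
1373–2873 m: 1500 × 1.5×10⁻⁴ × 0.33 = 0.07425 m
Δh = 0.01162 + 0.16016 + 0.120669 + 0.07425 = 0.366699 m ≈ 367 mm

Δh = 367 mm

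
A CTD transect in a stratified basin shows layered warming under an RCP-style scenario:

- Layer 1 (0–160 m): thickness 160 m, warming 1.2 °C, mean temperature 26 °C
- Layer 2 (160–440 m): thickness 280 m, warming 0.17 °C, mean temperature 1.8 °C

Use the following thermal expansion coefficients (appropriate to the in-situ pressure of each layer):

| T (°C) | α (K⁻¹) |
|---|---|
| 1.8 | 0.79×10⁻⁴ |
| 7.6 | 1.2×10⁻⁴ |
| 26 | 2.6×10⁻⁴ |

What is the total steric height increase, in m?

Layer 1 at 26 °C → α = 2.6×10⁻⁴ K⁻¹
Layer 2 at 1.8 °C → α = 0.79×10⁻⁴ K⁻¹
160 × 1.2 × 2.6×10⁻⁴ = 0.04992 m
0.17 × 280 × 0.79×10⁻⁴ = 0.0037604 m
Δh = 0.04992 + 0.0037604 = 0.0536804 m

Δh = 0.054 m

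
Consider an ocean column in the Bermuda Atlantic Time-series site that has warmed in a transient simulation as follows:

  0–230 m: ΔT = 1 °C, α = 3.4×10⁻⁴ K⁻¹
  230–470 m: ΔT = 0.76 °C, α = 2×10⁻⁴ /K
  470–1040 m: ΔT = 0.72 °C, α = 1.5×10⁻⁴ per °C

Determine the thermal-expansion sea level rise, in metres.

0.176 m of thermosteric rise

230 × 3.4×10⁻⁴ × 1 = 0.07820 m
0.76 × 2×10⁻⁴ × 240 = 0.03648 m
Layer 3: 1.5×10⁻⁴ × 0.72 × 570 = 0.06156 m
Δh = 0.07820 + 0.03648 + 0.06156 = 0.17624 m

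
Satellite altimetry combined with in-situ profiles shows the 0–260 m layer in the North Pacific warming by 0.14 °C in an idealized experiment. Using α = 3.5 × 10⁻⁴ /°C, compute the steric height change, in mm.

12.7 mm

Δh = αΔT·H = 3.5×10⁻⁴ × 0.14 × 260 = 0.01274 m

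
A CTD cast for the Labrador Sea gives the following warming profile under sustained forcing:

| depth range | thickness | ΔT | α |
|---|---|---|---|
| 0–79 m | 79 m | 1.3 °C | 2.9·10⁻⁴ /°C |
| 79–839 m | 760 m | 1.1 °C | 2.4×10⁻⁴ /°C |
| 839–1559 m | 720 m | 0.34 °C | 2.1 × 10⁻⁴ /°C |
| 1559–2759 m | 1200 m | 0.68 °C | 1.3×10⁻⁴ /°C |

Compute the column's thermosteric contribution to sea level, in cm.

39 cm of thermosteric rise

Layer 1: 2.9×10⁻⁴ × 79 × 1.3 = 0.029783 m
2.4×10⁻⁴ × 760 × 1.1 = 0.20064 m
0.34 × 2.1×10⁻⁴ × 720 = 0.051408 m
1559–2759 m: 1200 × 0.68 × 1.3×10⁻⁴ = 0.10608 m
Δh = 0.029783 + 0.20064 + 0.051408 + 0.10608 = 0.387911 m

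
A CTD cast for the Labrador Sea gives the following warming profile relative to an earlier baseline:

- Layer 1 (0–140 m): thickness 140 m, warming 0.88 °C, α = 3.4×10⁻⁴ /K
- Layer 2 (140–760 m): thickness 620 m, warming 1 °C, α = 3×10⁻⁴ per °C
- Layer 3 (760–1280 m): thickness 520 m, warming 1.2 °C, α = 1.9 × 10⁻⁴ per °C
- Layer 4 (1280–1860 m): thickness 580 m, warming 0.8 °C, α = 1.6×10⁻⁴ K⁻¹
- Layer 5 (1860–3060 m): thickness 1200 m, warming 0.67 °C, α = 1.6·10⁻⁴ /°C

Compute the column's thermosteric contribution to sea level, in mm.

Layer 1: 3.4×10⁻⁴ × 140 × 0.88 = 0.041888 m
Layer 2: 620 × 3×10⁻⁴ × 1 = 0.18600 m
1.9×10⁻⁴ × 1.2 × 520 = 0.11856 m
Layer 4: 0.8 × 1.6×10⁻⁴ × 580 = 0.07424 m
1.6×10⁻⁴ × 1200 × 0.67 = 0.12864 m
Δh = 0.041888 + 0.18600 + 0.11856 + 0.07424 + 0.12864 = 0.549328 m

about 549 mm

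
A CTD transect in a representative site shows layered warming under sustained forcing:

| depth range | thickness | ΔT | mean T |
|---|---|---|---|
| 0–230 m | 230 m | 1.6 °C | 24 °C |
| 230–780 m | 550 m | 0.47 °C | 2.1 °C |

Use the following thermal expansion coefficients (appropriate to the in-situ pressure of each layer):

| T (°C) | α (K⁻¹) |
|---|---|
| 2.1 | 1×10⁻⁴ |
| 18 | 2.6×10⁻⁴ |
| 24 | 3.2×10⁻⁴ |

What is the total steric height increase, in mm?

Layer 1 at 24 °C → α = 3.2×10⁻⁴ K⁻¹
Layer 2 at 2.1 °C → α = 1×10⁻⁴ K⁻¹
0–230 m: 3.2×10⁻⁴ × 1.6 × 230 = 0.11776 m
Layer 2: 1×10⁻⁴ × 550 × 0.47 = 0.02585 m
Δh = 0.11776 + 0.02585 = 0.14361 m ≈ 144 mm

144 mm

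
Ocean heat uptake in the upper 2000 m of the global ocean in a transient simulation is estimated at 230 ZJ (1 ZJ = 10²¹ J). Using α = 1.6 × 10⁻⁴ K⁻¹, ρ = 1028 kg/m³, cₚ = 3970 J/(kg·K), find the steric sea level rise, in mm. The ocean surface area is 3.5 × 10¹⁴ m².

26 mm of thermosteric rise

Per unit area: Q = 230×10²¹ / (3.5×10¹⁴) ≈ 6.571×10⁸ J/m²
Δh = αQ/(ρcₚ) = 1.6×10⁻⁴ × 6.571×10⁸ / (1028 × 3970) ≈ 0.025761 m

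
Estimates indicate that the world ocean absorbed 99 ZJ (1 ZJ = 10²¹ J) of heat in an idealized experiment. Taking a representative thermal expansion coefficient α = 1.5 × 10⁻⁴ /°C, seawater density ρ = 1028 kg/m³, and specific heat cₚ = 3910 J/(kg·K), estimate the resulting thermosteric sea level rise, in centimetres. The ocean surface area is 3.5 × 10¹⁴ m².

Per unit area: Q = 99×10²¹ / (3.5×10¹⁴) ≈ 2.829×10⁸ J/m²
Δh = αQ/(ρcₚ) = 1.5×10⁻⁴ × 2.829×10⁸ / (1028 × 3910) ≈ 0.010557 m

1.1 cm of thermosteric rise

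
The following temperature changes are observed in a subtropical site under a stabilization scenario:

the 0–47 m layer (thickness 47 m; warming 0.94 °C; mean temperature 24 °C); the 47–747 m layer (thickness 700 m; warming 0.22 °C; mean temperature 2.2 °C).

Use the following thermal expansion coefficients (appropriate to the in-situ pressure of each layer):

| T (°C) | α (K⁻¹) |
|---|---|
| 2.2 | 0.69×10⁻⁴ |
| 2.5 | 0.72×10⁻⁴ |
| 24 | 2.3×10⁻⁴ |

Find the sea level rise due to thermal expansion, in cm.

about 2.08 cm

Layer 1 at 24 °C → α = 2.3×10⁻⁴ K⁻¹
Layer 2 at 2.2 °C → α = 0.69×10⁻⁴ K⁻¹
0–47 m: 47 × 2.3×10⁻⁴ × 0.94 = 0.0101614 m
0.69×10⁻⁴ × 0.22 × 700 = 0.010626 m
Δh = 0.0101614 + 0.010626 = 0.0207874 m ≈ 2.08 cm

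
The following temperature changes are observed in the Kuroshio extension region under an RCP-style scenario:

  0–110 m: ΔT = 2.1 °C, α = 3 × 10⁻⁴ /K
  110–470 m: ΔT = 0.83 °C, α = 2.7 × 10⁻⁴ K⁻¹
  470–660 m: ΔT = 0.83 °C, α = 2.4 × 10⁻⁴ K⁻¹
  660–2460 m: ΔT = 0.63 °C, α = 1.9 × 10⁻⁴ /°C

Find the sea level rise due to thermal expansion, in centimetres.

0–110 m: 3×10⁻⁴ × 110 × 2.1 = 0.06930 m
360 × 0.83 × 2.7×10⁻⁴ = 0.080676 m
Layer 3: 2.4×10⁻⁴ × 0.83 × 190 = 0.037848 m
1.9×10⁻⁴ × 0.63 × 1800 = 0.21546 m
Δh = 0.06930 + 0.080676 + 0.037848 + 0.21546 = 0.403284 m

about 40.3 cm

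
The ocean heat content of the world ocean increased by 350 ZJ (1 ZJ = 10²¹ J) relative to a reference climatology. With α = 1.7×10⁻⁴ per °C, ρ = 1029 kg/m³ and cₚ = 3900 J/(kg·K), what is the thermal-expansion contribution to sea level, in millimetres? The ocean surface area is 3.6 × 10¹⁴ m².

Per unit area: Q = 350×10²¹ / (3.6×10¹⁴) ≈ 9.722×10⁸ J/m²
Δh = αQ/(ρcₚ) = 1.7×10⁻⁴ × 9.722×10⁸ / (1029 × 3900) ≈ 0.041184 m

41.2 mm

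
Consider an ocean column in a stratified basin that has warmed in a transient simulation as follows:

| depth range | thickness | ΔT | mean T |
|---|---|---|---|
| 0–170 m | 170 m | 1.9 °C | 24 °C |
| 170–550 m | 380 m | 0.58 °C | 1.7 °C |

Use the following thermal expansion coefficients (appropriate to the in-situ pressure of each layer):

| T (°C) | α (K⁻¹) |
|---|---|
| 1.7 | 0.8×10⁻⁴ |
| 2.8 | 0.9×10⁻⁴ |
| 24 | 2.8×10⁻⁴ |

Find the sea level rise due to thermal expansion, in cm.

Δh = 10.8 cm

Layer 1 at 24 °C → α = 2.8×10⁻⁴ K⁻¹
Layer 2 at 1.7 °C → α = 0.8×10⁻⁴ K⁻¹
Layer 1: 170 × 1.9 × 2.8×10⁻⁴ = 0.09044 m
0.58 × 0.8×10⁻⁴ × 380 = 0.017632 m
Δh = 0.09044 + 0.017632 = 0.108072 m ≈ 10.8 cm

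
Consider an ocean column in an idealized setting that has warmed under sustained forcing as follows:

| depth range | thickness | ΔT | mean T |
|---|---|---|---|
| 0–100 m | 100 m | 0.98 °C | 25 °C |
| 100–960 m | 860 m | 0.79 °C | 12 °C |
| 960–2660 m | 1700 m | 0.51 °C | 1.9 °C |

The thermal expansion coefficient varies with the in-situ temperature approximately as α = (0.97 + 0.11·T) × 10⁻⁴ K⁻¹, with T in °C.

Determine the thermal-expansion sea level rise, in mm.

Layer 1: α = (0.97 + 0.11×25)×10⁻⁴ = 3.72×10⁻⁴ K⁻¹
Layer 2: α = (0.97 + 0.11×12)×10⁻⁴ = 2.29×10⁻⁴ K⁻¹
Layer 3: α = (0.97 + 0.11×1.9)×10⁻⁴ = 1.179×10⁻⁴ K⁻¹
0–100 m: 3.72×10⁻⁴ × 100 × 0.98 = 0.036456 m
Layer 2: 2.29×10⁻⁴ × 0.79 × 860 = 0.1555826 m
960–2660 m: 1.179×10⁻⁴ × 0.51 × 1700 = 0.1022193 m
Δh = 0.036456 + 0.1555826 + 0.1022193 = 0.2942579 m

294 mm of thermosteric rise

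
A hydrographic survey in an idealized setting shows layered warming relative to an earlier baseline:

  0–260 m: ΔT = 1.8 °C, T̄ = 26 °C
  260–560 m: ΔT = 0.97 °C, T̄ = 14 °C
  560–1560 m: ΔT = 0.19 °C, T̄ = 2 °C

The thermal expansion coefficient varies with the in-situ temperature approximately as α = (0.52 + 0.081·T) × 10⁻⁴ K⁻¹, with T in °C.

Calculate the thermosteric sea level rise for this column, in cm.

Δh ≈ 18.4 cm

Layer 1: α = (0.52 + 0.081×26)×10⁻⁴ = 2.626×10⁻⁴ K⁻¹
Layer 2: α = (0.52 + 0.081×14)×10⁻⁴ = 1.654×10⁻⁴ K⁻¹
Layer 3: α = (0.52 + 0.081×2)×10⁻⁴ = 0.682×10⁻⁴ K⁻¹
Layer 1: 2.626×10⁻⁴ × 1.8 × 260 = 0.1228968 m
260–560 m: 0.97 × 1.654×10⁻⁴ × 300 = 0.0481314 m
Layer 3: 1000 × 0.682×10⁻⁴ × 0.19 = 0.012958 m
Δh = 0.1228968 + 0.0481314 + 0.012958 = 0.1839862 m ≈ 18.4 cm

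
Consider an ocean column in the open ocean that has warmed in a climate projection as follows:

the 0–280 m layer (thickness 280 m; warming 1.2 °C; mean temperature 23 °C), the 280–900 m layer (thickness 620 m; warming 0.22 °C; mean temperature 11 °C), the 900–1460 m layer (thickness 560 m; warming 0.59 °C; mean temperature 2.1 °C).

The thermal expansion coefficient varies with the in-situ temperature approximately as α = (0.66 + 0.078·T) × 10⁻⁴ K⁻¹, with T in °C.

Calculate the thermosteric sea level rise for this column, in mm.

Layer 1: α = (0.66 + 0.078×23)×10⁻⁴ = 2.454×10⁻⁴ K⁻¹
Layer 2: α = (0.66 + 0.078×11)×10⁻⁴ = 1.518×10⁻⁴ K⁻¹
Layer 3: α = (0.66 + 0.078×2.1)×10⁻⁴ = 0.8238×10⁻⁴ K⁻¹
0–280 m: 280 × 2.454×10⁻⁴ × 1.2 = 0.0824544 m
Layer 2: 1.518×10⁻⁴ × 620 × 0.22 = 0.02070552 m
900–1460 m: 0.8238×10⁻⁴ × 560 × 0.59 = 0.027218352 m
Δh = 0.0824544 + 0.02070552 + 0.027218352 = 0.130378272 m

about 130 mm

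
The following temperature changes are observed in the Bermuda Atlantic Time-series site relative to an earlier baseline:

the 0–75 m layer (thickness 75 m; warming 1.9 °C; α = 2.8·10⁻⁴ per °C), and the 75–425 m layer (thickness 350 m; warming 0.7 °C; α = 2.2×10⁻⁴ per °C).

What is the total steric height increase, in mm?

0–75 m: 75 × 2.8×10⁻⁴ × 1.9 = 0.03990 m
Layer 2: 350 × 0.7 × 2.2×10⁻⁴ = 0.05390 m
Δh = 0.03990 + 0.05390 = 0.09380 m

94 mm of thermosteric rise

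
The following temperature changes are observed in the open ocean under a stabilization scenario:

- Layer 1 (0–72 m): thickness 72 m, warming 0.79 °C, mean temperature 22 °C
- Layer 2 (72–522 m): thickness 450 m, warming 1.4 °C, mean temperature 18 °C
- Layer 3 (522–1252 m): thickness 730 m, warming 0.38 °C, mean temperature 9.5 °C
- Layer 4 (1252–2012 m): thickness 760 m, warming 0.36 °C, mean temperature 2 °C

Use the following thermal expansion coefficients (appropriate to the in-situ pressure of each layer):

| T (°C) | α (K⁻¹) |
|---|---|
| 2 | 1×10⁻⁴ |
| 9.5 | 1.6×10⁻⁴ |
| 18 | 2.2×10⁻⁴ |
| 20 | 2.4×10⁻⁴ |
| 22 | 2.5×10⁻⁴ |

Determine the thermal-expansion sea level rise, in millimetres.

225 mm

Layer 1 at 22 °C → α = 2.5×10⁻⁴ K⁻¹
Layer 2 at 18 °C → α = 2.2×10⁻⁴ K⁻¹
Layer 3 at 9.5 °C → α = 1.6×10⁻⁴ K⁻¹
Layer 4 at 2 °C → α = 1×10⁻⁴ K⁻¹
2.5×10⁻⁴ × 72 × 0.79 = 0.01422 m
Layer 2: 1.4 × 450 × 2.2×10⁻⁴ = 0.13860 m
Layer 3: 1.6×10⁻⁴ × 730 × 0.38 = 0.044384 m
1252–2012 m: 1×10⁻⁴ × 0.36 × 760 = 0.02736 m
Δh = 0.01422 + 0.13860 + 0.044384 + 0.02736 = 0.224564 m ≈ 225 mm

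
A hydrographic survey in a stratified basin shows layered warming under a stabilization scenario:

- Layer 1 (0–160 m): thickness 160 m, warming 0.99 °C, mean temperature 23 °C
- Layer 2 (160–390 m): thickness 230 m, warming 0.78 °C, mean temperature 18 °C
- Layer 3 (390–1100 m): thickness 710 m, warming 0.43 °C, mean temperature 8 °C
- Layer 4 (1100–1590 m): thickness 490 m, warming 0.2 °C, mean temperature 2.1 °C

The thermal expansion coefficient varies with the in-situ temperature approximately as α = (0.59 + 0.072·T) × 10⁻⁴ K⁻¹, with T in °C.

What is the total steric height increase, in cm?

Layer 1: α = (0.59 + 0.072×23)×10⁻⁴ = 2.246×10⁻⁴ K⁻¹
Layer 2: α = (0.59 + 0.072×18)×10⁻⁴ = 1.886×10⁻⁴ K⁻¹
Layer 3: α = (0.59 + 0.072×8)×10⁻⁴ = 1.166×10⁻⁴ K⁻¹
Layer 4: α = (0.59 + 0.072×2.1)×10⁻⁴ = 0.7412×10⁻⁴ K⁻¹
Layer 1: 0.99 × 2.246×10⁻⁴ × 160 = 0.03557664 m
0.78 × 230 × 1.886×10⁻⁴ = 0.03383484 m
390–1100 m: 1.166×10⁻⁴ × 0.43 × 710 = 0.03559798 m
Layer 4: 490 × 0.7412×10⁻⁴ × 0.2 = 0.00726376 m
Δh = 0.03557664 + 0.03383484 + 0.03559798 + 0.00726376 = 0.11227322 m ≈ 11.2 cm

Δh ≈ 11.2 cm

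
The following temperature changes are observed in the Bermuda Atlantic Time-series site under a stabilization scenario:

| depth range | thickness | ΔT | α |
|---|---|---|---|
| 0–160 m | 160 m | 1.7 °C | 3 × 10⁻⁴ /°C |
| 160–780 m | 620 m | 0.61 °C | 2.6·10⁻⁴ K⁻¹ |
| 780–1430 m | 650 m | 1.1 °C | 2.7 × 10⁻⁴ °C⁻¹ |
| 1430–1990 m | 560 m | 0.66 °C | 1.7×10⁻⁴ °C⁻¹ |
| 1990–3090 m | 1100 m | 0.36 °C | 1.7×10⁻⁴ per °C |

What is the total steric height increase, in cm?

50.3 cm

Layer 1: 3×10⁻⁴ × 1.7 × 160 = 0.08160 m
160–780 m: 0.61 × 2.6×10⁻⁴ × 620 = 0.098332 m
Layer 3: 650 × 2.7×10⁻⁴ × 1.1 = 0.19305 m
1430–1990 m: 1.7×10⁻⁴ × 0.66 × 560 = 0.062832 m
1.7×10⁻⁴ × 1100 × 0.36 = 0.06732 m
Δh = 0.08160 + 0.098332 + 0.19305 + 0.062832 + 0.06732 = 0.503134 m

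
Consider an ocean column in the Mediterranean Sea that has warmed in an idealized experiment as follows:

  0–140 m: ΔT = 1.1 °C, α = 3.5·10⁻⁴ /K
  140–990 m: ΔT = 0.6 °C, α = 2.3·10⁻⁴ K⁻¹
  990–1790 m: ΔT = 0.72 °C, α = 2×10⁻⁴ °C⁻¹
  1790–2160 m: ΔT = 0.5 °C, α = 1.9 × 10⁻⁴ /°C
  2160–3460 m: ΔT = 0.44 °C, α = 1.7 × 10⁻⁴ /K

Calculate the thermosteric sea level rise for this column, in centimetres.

Δh ≈ 41.9 cm

140 × 1.1 × 3.5×10⁻⁴ = 0.05390 m
Layer 2: 850 × 2.3×10⁻⁴ × 0.6 = 0.11730 m
2×10⁻⁴ × 800 × 0.72 = 0.11520 m
370 × 0.5 × 1.9×10⁻⁴ = 0.03515 m
2160–3460 m: 1.7×10⁻⁴ × 0.44 × 1300 = 0.09724 m
Δh = 0.05390 + 0.11730 + 0.11520 + 0.03515 + 0.09724 = 0.41879 m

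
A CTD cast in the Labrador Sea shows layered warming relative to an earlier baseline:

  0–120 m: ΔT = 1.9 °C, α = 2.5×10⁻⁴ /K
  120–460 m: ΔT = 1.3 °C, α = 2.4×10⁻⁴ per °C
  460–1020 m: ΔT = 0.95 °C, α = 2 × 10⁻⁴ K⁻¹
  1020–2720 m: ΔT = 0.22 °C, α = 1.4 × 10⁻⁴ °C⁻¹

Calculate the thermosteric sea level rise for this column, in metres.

0.32 m of thermosteric rise

Layer 1: 120 × 2.5×10⁻⁴ × 1.9 = 0.05700 m
Layer 2: 340 × 1.3 × 2.4×10⁻⁴ = 0.10608 m
460–1020 m: 0.95 × 2×10⁻⁴ × 560 = 0.10640 m
Layer 4: 0.22 × 1700 × 1.4×10⁻⁴ = 0.05236 m
Δh = 0.05700 + 0.10608 + 0.10640 + 0.05236 = 0.32184 m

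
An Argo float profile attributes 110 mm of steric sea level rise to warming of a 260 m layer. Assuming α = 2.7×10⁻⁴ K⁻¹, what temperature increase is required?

ΔT = Δh/(αH) = 0.11 / (2.7×10⁻⁴ × 260) ≈ 1.567 °C

1.57 °C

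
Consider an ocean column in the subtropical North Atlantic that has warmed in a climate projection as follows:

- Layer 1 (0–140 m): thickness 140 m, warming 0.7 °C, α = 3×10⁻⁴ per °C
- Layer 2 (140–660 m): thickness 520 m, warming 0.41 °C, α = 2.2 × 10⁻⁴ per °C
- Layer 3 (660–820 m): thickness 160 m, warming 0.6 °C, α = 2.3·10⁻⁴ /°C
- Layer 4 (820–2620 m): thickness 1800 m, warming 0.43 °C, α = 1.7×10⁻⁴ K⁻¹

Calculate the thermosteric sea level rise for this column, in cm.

0.7 × 3×10⁻⁴ × 140 = 0.02940 m
Layer 2: 0.41 × 2.2×10⁻⁴ × 520 = 0.046904 m
660–820 m: 2.3×10⁻⁴ × 160 × 0.6 = 0.02208 m
Layer 4: 1.7×10⁻⁴ × 0.43 × 1800 = 0.13158 m
Δh = 0.02940 + 0.046904 + 0.02208 + 0.13158 = 0.229964 m

about 23.0 cm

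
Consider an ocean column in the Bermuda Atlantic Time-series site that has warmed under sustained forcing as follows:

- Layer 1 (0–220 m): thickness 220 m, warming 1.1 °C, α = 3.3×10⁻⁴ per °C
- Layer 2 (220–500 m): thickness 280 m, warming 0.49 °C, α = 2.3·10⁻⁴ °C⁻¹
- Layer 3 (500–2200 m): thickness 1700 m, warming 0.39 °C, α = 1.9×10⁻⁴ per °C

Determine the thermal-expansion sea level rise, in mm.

3.3×10⁻⁴ × 1.1 × 220 = 0.07986 m
2.3×10⁻⁴ × 280 × 0.49 = 0.031556 m
Layer 3: 1700 × 1.9×10⁻⁴ × 0.39 = 0.12597 m
Δh = 0.07986 + 0.031556 + 0.12597 = 0.237386 m

Δh = 237 mm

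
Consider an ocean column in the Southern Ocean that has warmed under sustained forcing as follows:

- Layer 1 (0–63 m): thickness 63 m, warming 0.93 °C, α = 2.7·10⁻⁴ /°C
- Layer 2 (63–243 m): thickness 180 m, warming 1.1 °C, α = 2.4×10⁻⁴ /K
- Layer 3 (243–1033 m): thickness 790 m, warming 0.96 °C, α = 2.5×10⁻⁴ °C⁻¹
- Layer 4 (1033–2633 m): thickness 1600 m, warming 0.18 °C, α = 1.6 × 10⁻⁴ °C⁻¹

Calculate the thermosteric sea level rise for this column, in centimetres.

Δh = 30 cm

0.93 × 2.7×10⁻⁴ × 63 = 0.0158193 m
63–243 m: 180 × 1.1 × 2.4×10⁻⁴ = 0.04752 m
790 × 0.96 × 2.5×10⁻⁴ = 0.18960 m
0.18 × 1600 × 1.6×10⁻⁴ = 0.04608 m
Δh = 0.0158193 + 0.04752 + 0.18960 + 0.04608 = 0.2990193 m ≈ 30 cm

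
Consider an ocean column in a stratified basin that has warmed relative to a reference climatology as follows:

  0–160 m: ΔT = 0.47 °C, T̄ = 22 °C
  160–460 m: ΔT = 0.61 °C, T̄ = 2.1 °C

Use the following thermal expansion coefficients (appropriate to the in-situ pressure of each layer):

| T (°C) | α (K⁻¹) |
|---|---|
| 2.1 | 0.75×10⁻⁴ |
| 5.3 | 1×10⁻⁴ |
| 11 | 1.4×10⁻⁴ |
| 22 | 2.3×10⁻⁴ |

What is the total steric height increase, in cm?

Layer 1 at 22 °C → α = 2.3×10⁻⁴ K⁻¹
Layer 2 at 2.1 °C → α = 0.75×10⁻⁴ K⁻¹
0–160 m: 2.3×10⁻⁴ × 0.47 × 160 = 0.017296 m
160–460 m: 300 × 0.75×10⁻⁴ × 0.61 = 0.013725 m
Δh = 0.017296 + 0.013725 = 0.031021 m

Δh ≈ 3.10 cm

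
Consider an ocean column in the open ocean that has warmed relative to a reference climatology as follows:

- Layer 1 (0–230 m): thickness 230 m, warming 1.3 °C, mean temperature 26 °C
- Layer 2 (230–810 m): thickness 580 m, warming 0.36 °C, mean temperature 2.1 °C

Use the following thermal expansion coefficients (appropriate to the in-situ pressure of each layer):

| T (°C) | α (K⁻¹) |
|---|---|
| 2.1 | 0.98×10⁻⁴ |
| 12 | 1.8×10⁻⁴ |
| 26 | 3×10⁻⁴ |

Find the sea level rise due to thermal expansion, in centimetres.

Layer 1 at 26 °C → α = 3×10⁻⁴ K⁻¹
Layer 2 at 2.1 °C → α = 0.98×10⁻⁴ K⁻¹
1.3 × 3×10⁻⁴ × 230 = 0.08970 m
230–810 m: 0.98×10⁻⁴ × 580 × 0.36 = 0.0204624 m
Δh = 0.08970 + 0.0204624 = 0.1101624 m

about 11.0 cm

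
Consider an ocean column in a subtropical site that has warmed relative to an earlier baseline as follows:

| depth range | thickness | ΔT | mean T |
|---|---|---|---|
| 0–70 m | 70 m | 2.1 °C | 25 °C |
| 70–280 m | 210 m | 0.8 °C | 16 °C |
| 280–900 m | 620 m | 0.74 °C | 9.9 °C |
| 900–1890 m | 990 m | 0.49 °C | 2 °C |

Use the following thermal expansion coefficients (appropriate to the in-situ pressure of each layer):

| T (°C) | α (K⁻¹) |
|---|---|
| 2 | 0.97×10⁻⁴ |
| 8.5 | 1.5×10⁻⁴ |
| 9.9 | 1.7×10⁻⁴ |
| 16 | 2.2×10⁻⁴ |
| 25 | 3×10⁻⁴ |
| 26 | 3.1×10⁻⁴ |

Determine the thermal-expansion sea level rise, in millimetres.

Layer 1 at 25 °C → α = 3×10⁻⁴ K⁻¹
Layer 2 at 16 °C → α = 2.2×10⁻⁴ K⁻¹
Layer 3 at 9.9 °C → α = 1.7×10⁻⁴ K⁻¹
Layer 4 at 2 °C → α = 0.97×10⁻⁴ K⁻¹
0–70 m: 3×10⁻⁴ × 2.1 × 70 = 0.04410 m
0.8 × 2.2×10⁻⁴ × 210 = 0.03696 m
1.7×10⁻⁴ × 0.74 × 620 = 0.077996 m
Layer 4: 0.97×10⁻⁴ × 0.49 × 990 = 0.0470547 m
Δh = 0.04410 + 0.03696 + 0.077996 + 0.0470547 = 0.2061107 m

about 206 mm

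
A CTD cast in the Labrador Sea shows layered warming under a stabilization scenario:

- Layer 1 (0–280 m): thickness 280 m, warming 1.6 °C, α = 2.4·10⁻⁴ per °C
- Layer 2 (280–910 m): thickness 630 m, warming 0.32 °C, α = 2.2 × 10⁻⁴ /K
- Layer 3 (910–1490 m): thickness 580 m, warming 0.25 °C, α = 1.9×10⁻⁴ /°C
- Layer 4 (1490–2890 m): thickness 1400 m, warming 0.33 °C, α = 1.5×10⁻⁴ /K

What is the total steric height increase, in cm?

Δh ≈ 25 cm

Layer 1: 1.6 × 280 × 2.4×10⁻⁴ = 0.10752 m
Layer 2: 2.2×10⁻⁴ × 0.32 × 630 = 0.044352 m
Layer 3: 580 × 1.9×10⁻⁴ × 0.25 = 0.02755 m
1490–2890 m: 1.5×10⁻⁴ × 1400 × 0.33 = 0.06930 m
Δh = 0.10752 + 0.044352 + 0.02755 + 0.06930 = 0.248722 m ≈ 25 cm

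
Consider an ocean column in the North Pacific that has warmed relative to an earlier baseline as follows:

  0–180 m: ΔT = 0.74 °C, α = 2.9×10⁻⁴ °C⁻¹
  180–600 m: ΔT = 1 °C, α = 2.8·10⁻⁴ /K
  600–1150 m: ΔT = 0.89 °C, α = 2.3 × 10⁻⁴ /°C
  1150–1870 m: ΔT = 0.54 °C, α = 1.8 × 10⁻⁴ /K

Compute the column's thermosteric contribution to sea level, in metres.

about 0.339 m

Layer 1: 2.9×10⁻⁴ × 0.74 × 180 = 0.038628 m
Layer 2: 1 × 420 × 2.8×10⁻⁴ = 0.11760 m
600–1150 m: 2.3×10⁻⁴ × 0.89 × 550 = 0.112585 m
0.54 × 1.8×10⁻⁴ × 720 = 0.069984 m
Δh = 0.038628 + 0.11760 + 0.112585 + 0.069984 = 0.338797 m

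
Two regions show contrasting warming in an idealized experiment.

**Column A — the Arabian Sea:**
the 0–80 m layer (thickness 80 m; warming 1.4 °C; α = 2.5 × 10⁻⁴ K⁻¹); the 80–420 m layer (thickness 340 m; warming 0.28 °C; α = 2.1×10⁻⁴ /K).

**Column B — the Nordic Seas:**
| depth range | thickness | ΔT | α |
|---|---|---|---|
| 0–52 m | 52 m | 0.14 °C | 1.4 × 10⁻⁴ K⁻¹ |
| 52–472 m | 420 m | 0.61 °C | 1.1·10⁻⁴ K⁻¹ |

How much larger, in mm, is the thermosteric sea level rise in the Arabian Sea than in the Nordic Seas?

19 mm larger

A 80 × 1.4 × 2.5×10⁻⁴ = 0.02800 m
A 80–420 m: 2.1×10⁻⁴ × 0.28 × 340 = 0.019992 m
A total: 0.047992 m
B Layer 1: 52 × 0.14 × 1.4×10⁻⁴ = 0.0010192 m
B 52–472 m: 420 × 1.1×10⁻⁴ × 0.61 = 0.028182 m
B total: 0.0292012 m
Difference: 0.047992 − 0.0292012 = 0.0187908 m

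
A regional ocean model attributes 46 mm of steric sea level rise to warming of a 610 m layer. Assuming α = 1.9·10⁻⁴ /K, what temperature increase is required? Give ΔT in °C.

ΔT = Δh/(αH) = 0.046 / (1.9×10⁻⁴ × 610) ≈ 0.3969 °C

ΔT ≈ 0.40 °C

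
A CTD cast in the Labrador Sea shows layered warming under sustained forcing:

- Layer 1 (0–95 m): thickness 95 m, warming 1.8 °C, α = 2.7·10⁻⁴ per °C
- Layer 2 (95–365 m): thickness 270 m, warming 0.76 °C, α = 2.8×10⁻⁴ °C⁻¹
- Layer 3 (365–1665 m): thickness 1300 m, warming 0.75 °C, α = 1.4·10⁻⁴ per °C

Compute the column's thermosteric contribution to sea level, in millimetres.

2.7×10⁻⁴ × 1.8 × 95 = 0.04617 m
95–365 m: 0.76 × 270 × 2.8×10⁻⁴ = 0.057456 m
1300 × 1.4×10⁻⁴ × 0.75 = 0.13650 m
Δh = 0.04617 + 0.057456 + 0.13650 = 0.240126 m

Δh = 240 mm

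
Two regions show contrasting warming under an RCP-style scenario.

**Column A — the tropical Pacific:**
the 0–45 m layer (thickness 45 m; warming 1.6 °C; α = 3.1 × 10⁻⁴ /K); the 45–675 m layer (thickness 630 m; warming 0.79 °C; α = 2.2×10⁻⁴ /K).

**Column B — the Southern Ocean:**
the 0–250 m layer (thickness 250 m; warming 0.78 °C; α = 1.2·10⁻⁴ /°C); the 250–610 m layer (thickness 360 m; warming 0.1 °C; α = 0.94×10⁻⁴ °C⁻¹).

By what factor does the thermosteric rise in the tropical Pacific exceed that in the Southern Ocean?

A Layer 1: 1.6 × 45 × 3.1×10⁻⁴ = 0.02232 m
A 630 × 2.2×10⁻⁴ × 0.79 = 0.109494 m
A total: 0.131814 m
B 0–250 m: 1.2×10⁻⁴ × 0.78 × 250 = 0.02340 m
B Layer 2: 360 × 0.94×10⁻⁴ × 0.1 = 0.003384 m
B total: 0.026784 m
Ratio: 0.131814 / 0.026784 ≈ 4.921

≈ 4.9×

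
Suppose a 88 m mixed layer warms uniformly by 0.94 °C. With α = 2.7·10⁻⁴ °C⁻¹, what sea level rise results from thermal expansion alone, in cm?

about 2.23 cm

Δh = αΔT·H = 2.7×10⁻⁴ × 0.94 × 88 = 0.0223344 m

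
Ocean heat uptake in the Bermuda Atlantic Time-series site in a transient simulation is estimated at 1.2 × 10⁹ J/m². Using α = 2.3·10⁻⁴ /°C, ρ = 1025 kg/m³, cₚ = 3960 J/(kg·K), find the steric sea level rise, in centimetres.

Δh = αQ/(ρcₚ) = 2.3×10⁻⁴ × 1.2×10⁹ / (1025 × 3960) ≈ 0.067997 m

6.8 cm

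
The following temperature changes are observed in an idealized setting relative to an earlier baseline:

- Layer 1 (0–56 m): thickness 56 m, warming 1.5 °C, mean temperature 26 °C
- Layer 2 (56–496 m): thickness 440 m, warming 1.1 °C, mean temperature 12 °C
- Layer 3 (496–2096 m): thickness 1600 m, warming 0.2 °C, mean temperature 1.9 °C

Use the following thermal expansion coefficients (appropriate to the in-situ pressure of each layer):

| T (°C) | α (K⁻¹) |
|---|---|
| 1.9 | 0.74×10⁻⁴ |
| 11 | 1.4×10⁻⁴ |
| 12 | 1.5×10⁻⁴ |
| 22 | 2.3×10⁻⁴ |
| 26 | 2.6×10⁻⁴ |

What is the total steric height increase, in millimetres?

Layer 1 at 26 °C → α = 2.6×10⁻⁴ K⁻¹
Layer 2 at 12 °C → α = 1.5×10⁻⁴ K⁻¹
Layer 3 at 1.9 °C → α = 0.74×10⁻⁴ K⁻¹
2.6×10⁻⁴ × 56 × 1.5 = 0.02184 m
56–496 m: 1.5×10⁻⁴ × 440 × 1.1 = 0.07260 m
Layer 3: 0.74×10⁻⁴ × 1600 × 0.2 = 0.02368 m
Δh = 0.02184 + 0.07260 + 0.02368 = 0.11812 m ≈ 118 mm

Δh ≈ 118 mm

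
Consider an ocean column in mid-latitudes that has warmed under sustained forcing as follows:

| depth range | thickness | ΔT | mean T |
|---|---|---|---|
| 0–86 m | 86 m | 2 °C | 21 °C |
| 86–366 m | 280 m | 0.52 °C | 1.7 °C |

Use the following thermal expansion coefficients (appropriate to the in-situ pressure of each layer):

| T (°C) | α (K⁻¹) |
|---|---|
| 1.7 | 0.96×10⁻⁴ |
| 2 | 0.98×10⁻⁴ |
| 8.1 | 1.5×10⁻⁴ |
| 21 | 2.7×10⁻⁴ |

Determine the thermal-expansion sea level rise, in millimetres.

Layer 1 at 21 °C → α = 2.7×10⁻⁴ K⁻¹
Layer 2 at 1.7 °C → α = 0.96×10⁻⁴ K⁻¹
Layer 1: 86 × 2 × 2.7×10⁻⁴ = 0.04644 m
Layer 2: 0.52 × 0.96×10⁻⁴ × 280 = 0.0139776 m
Δh = 0.04644 + 0.0139776 = 0.0604176 m ≈ 60.4 mm

Δh ≈ 60.4 mm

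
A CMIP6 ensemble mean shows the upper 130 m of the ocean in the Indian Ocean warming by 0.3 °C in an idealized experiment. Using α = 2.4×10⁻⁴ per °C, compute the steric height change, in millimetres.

Δh = αΔT·H = 2.4×10⁻⁴ × 0.3 × 130 = 0.00936 m

9.36 mm of thermosteric rise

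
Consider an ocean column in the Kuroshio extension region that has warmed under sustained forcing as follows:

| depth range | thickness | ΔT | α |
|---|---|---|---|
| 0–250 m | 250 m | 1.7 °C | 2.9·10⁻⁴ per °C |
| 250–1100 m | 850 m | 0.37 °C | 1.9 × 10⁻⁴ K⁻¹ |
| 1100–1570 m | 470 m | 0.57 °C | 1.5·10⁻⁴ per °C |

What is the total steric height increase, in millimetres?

Layer 1: 250 × 1.7 × 2.9×10⁻⁴ = 0.12325 m
0.37 × 850 × 1.9×10⁻⁴ = 0.059755 m
Layer 3: 1.5×10⁻⁴ × 0.57 × 470 = 0.040185 m
Δh = 0.12325 + 0.059755 + 0.040185 = 0.22319 m ≈ 223 mm

about 223 mm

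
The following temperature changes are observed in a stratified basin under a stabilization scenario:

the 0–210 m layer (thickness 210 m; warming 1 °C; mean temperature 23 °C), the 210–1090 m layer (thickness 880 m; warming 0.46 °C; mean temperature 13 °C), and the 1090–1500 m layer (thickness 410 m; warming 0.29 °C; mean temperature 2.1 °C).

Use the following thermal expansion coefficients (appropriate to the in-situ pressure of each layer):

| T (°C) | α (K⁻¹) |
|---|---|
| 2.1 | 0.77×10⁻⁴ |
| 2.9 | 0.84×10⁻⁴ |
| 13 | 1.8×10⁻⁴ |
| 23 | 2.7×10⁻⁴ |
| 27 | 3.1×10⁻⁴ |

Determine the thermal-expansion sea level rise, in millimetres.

Layer 1 at 23 °C → α = 2.7×10⁻⁴ K⁻¹
Layer 2 at 13 °C → α = 1.8×10⁻⁴ K⁻¹
Layer 3 at 2.1 °C → α = 0.77×10⁻⁴ K⁻¹
Layer 1: 2.7×10⁻⁴ × 210 × 1 = 0.05670 m
880 × 1.8×10⁻⁴ × 0.46 = 0.072864 m
Layer 3: 0.29 × 410 × 0.77×10⁻⁴ = 0.0091553 m
Δh = 0.05670 + 0.072864 + 0.0091553 = 0.1387193 m

Δh ≈ 139 mm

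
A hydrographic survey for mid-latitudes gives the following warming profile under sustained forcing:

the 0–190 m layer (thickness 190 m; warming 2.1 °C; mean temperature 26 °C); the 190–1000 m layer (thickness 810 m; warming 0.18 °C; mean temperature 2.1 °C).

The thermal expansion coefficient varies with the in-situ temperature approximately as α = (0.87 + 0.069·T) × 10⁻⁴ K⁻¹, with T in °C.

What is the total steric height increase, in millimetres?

Layer 1: α = (0.87 + 0.069×26)×10⁻⁴ = 2.664×10⁻⁴ K⁻¹
Layer 2: α = (0.87 + 0.069×2.1)×10⁻⁴ = 1.0149×10⁻⁴ K⁻¹
Layer 1: 2.1 × 2.664×10⁻⁴ × 190 = 0.1062936 m
0.18 × 810 × 1.0149×10⁻⁴ = 0.014797242 m
Δh = 0.1062936 + 0.014797242 = 0.121090842 m

120 mm of thermosteric rise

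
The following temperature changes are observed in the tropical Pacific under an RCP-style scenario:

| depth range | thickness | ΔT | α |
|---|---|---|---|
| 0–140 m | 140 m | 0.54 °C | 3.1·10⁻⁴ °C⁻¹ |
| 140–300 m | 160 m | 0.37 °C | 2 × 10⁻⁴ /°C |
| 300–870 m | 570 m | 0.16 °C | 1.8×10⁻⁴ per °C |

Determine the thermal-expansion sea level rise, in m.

Layer 1: 3.1×10⁻⁴ × 140 × 0.54 = 0.023436 m
2×10⁻⁴ × 160 × 0.37 = 0.01184 m
300–870 m: 1.8×10⁻⁴ × 570 × 0.16 = 0.016416 m
Δh = 0.023436 + 0.01184 + 0.016416 = 0.051692 m ≈ 0.0517 m

Δh = 0.0517 m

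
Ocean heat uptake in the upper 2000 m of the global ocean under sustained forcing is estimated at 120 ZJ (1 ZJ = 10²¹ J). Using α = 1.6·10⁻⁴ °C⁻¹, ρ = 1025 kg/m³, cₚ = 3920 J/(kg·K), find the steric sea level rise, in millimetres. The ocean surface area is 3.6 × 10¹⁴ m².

about 13.3 mm

Per unit area: Q = 120×10²¹ / (3.6×10¹⁴) ≈ 3.333×10⁸ J/m²
Δh = αQ/(ρcₚ) = 1.6×10⁻⁴ × 3.333×10⁸ / (1025 × 3920) ≈ 0.013272 m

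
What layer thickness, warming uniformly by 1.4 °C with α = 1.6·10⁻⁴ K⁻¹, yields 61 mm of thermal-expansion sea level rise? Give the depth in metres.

H = Δh/(αΔT) = 0.061 / (1.6×10⁻⁴ × 1.4) ≈ 272.3 m

H ≈ 272 m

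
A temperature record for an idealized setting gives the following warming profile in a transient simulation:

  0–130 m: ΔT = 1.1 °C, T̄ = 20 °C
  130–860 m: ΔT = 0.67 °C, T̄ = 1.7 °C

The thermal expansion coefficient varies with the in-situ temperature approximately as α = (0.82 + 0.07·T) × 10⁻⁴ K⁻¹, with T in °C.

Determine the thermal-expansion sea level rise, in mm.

Layer 1: α = (0.82 + 0.07×20)×10⁻⁴ = 2.22×10⁻⁴ K⁻¹
Layer 2: α = (0.82 + 0.07×1.7)×10⁻⁴ = 0.939×10⁻⁴ K⁻¹
0–130 m: 2.22×10⁻⁴ × 130 × 1.1 = 0.031746 m
130–860 m: 0.67 × 730 × 0.939×10⁻⁴ = 0.04592649 m
Δh = 0.031746 + 0.04592649 = 0.07767249 m

Δh = 77.7 mm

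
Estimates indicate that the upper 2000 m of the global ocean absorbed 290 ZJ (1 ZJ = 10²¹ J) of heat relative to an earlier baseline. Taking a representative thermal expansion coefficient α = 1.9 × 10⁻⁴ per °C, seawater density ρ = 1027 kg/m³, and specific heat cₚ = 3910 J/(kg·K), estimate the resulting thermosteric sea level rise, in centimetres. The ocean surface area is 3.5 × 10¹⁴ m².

Per unit area: Q = 290×10²¹ / (3.5×10¹⁴) ≈ 8.286×10⁸ J/m²
Δh = αQ/(ρcₚ) = 1.9×10⁻⁴ × 8.286×10⁸ / (1027 × 3910) ≈ 0.039206 m

about 3.92 cm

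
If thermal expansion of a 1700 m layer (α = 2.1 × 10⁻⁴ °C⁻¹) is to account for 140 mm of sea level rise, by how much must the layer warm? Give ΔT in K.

ΔT = Δh/(αH) = 0.14 / (2.1×10⁻⁴ × 1700) ≈ 0.3922 K

about 0.392 K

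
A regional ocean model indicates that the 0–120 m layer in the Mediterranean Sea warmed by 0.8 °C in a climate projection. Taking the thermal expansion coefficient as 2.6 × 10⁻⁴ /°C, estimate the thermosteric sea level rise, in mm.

25.0 mm of thermosteric rise

Δh = αΔT·H = 2.6×10⁻⁴ × 0.8 × 120 = 0.02496 m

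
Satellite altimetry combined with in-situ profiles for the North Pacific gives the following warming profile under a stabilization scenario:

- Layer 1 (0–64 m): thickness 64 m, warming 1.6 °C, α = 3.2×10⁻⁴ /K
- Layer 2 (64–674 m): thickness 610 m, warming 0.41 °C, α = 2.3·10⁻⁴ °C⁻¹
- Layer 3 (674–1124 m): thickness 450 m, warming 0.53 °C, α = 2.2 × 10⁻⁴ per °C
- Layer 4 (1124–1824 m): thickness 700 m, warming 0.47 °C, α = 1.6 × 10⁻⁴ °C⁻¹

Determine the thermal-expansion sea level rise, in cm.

64 × 1.6 × 3.2×10⁻⁴ = 0.032768 m
Layer 2: 610 × 2.3×10⁻⁴ × 0.41 = 0.057523 m
674–1124 m: 0.53 × 2.2×10⁻⁴ × 450 = 0.05247 m
Layer 4: 1.6×10⁻⁴ × 0.47 × 700 = 0.05264 m
Δh = 0.032768 + 0.057523 + 0.05247 + 0.05264 = 0.195401 m

about 20 cm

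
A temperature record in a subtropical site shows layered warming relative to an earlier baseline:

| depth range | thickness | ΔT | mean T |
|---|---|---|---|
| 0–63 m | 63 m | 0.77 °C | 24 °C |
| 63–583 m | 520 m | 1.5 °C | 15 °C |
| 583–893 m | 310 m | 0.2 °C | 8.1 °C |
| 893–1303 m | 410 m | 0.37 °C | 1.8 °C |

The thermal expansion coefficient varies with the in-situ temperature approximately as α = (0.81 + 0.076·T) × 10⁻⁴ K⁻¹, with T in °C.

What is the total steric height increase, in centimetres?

about 18.8 cm

Layer 1: α = (0.81 + 0.076×24)×10⁻⁴ = 2.634×10⁻⁴ K⁻¹
Layer 2: α = (0.81 + 0.076×15)×10⁻⁴ = 1.95×10⁻⁴ K⁻¹
Layer 3: α = (0.81 + 0.076×8.1)×10⁻⁴ = 1.4256×10⁻⁴ K⁻¹
Layer 4: α = (0.81 + 0.076×1.8)×10⁻⁴ = 0.9468×10⁻⁴ K⁻¹
0–63 m: 2.634×10⁻⁴ × 63 × 0.77 = 0.012777534 m
Layer 2: 1.5 × 520 × 1.95×10⁻⁴ = 0.15210 m
583–893 m: 1.4256×10⁻⁴ × 0.2 × 310 = 0.00883872 m
0.37 × 0.9468×10⁻⁴ × 410 = 0.014362956 m
Δh = 0.012777534 + 0.15210 + 0.00883872 + 0.014362956 = 0.18807921 m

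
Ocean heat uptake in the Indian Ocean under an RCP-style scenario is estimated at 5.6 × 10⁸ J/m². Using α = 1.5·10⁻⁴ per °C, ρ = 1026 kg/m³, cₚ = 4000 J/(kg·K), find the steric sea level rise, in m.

Δh = αQ/(ρcₚ) = 1.5×10⁻⁴ × 5.6×10⁸ / (1026 × 4000) ≈ 0.020468 m

about 0.0205 m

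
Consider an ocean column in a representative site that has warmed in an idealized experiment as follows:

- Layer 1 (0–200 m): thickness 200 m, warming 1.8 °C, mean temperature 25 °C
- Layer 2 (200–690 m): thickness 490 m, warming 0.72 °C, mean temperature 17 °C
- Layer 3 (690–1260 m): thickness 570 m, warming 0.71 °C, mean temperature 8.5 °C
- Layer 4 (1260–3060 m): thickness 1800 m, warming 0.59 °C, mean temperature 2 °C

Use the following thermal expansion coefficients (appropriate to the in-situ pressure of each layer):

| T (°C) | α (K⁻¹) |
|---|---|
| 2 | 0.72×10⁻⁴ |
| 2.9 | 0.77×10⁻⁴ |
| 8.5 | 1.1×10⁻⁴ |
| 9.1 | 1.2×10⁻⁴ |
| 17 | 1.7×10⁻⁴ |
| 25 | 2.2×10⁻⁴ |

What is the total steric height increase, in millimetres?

Layer 1 at 25 °C → α = 2.2×10⁻⁴ K⁻¹
Layer 2 at 17 °C → α = 1.7×10⁻⁴ K⁻¹
Layer 3 at 8.5 °C → α = 1.1×10⁻⁴ K⁻¹
Layer 4 at 2 °C → α = 0.72×10⁻⁴ K⁻¹
Layer 1: 2.2×10⁻⁴ × 1.8 × 200 = 0.07920 m
Layer 2: 1.7×10⁻⁴ × 490 × 0.72 = 0.059976 m
690–1260 m: 570 × 1.1×10⁻⁴ × 0.71 = 0.044517 m
1260–3060 m: 0.72×10⁻⁴ × 1800 × 0.59 = 0.076464 m
Δh = 0.07920 + 0.059976 + 0.044517 + 0.076464 = 0.260157 m ≈ 260 mm

260 mm of thermosteric rise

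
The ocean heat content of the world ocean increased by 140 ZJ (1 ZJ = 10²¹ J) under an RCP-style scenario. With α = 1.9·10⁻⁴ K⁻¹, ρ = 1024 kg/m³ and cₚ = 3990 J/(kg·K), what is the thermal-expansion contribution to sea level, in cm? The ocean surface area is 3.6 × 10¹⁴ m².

Δh ≈ 1.81 cm

Per unit area: Q = 140×10²¹ / (3.6×10¹⁴) ≈ 3.889×10⁸ J/m²
Δh = αQ/(ρcₚ) = 1.9×10⁻⁴ × 3.889×10⁸ / (1024 × 3990) ≈ 0.018085 m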